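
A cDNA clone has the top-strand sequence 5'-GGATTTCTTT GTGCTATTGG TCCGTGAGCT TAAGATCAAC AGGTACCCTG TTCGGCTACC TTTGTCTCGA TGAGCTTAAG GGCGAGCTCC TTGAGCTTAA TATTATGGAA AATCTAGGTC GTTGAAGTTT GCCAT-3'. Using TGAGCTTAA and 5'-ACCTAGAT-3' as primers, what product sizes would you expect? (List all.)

95 bp, 49 bp, 28 bp

The forward primer TGAGCTTAA matches the top strand at positions 25–33, 71–79, 92–100.
The reverse primer's reverse complement is ATCTAGGT, matching at positions 112–119.
Each forward site pairs with the reverse site to give a product ending at position 119: sizes 95, 49, 28 bp.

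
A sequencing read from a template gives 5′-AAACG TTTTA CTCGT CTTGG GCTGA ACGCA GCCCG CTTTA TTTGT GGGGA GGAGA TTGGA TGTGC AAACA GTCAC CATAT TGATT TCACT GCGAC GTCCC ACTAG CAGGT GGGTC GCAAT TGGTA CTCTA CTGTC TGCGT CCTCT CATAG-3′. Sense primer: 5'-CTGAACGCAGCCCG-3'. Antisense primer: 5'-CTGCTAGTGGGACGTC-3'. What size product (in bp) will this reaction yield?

87 bp

The forward primer matches the template at positions 22–35.
Reverse complement of the reverse primer: GACGTCCCACTAGCAG. This occurs on the top strand at positions 93–108.
The product runs from position 22 to position 108, so its length is 108 − 22 + 1 = 87 bp.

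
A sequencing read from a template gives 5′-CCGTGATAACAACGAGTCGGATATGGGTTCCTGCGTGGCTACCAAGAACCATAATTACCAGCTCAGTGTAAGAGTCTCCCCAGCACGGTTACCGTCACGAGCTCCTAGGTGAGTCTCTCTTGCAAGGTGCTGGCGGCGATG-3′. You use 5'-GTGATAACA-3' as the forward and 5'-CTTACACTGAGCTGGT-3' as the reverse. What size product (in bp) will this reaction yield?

The forward primer matches the template at positions 3–11.
Reverse complement of the reverse primer: ACCAGCTCAGTGTAAG. This occurs on the top strand at positions 57–72.
Amplicon spans positions 3–72: 70 bp.

70 bp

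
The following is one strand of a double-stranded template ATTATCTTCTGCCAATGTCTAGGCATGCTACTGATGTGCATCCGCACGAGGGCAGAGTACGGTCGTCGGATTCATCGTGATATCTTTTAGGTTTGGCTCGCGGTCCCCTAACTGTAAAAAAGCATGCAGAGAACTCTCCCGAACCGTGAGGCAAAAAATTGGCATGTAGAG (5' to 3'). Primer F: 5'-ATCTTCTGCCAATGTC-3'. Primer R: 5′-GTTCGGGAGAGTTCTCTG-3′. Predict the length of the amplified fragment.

The forward primer matches the template at positions 4–19.
Reverse complement of the reverse primer: CAGAGAACTCTCCCGAAC. This occurs on the top strand at positions 127–144.
Amplicon spans positions 4–144: 141 bp.

141 bp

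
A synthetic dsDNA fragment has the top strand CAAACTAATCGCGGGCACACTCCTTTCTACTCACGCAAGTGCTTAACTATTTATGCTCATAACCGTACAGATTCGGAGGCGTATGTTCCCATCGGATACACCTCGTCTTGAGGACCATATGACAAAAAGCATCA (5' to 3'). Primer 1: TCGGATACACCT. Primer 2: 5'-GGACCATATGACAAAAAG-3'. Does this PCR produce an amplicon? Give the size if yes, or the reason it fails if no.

Primer 1 (TCGGATACACCT) matches the top strand at positions 92–103 (3' end points downstream).
Primer 2 (GGACCATATGACAAAAAG) also matches the top strand directly, at positions 112–129 — its reverse complement CTTTTTGTCATATGGTCC is not present.
Both primers anneal to the bottom strand with 3' ends pointing the same way, so neither can prime synthesis back toward the other.

No product — both primers anneal to the same strand and extend in the same direction.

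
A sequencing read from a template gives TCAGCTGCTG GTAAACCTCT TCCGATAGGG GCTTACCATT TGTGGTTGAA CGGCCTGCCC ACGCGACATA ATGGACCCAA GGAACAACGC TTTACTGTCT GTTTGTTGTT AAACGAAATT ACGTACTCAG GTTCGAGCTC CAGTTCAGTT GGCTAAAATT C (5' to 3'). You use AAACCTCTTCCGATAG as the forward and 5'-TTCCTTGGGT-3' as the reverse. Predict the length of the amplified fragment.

72 bp

The forward primer matches the template at positions 13–28.
Reverse complement of the reverse primer: ACCCAAGGAA. This occurs on the top strand at positions 75–84.
Amplicon spans positions 13–84: 72 bp.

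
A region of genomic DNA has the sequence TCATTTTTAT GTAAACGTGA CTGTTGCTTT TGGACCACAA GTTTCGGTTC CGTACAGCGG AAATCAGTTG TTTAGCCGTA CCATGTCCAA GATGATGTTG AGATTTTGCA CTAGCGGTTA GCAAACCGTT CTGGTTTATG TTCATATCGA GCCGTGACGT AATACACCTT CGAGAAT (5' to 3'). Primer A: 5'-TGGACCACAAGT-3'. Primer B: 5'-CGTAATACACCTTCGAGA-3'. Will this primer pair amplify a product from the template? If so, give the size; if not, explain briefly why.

No product — both primers anneal to the same strand and extend in the same direction.

Primer A (TGGACCACAAGT) matches the top strand at positions 31–42 (3' end points downstream).
Primer B (CGTAATACACCTTCGAGA) also matches the top strand directly, at positions 158–175 — its reverse complement TCTCGAAGGTGTATTACG is not present.
Both primers anneal to the bottom strand with 3' ends pointing the same way, so neither can prime synthesis back toward the other.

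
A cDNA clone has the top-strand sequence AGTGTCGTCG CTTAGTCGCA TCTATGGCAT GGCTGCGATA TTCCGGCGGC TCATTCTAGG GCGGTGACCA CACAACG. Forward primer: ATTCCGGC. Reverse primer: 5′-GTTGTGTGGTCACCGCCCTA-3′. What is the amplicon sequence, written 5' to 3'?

Scanning the template, ATTCCGGC occurs at positions 40–47; this primer anneals to the bottom strand there with its 3' end pointing downstream.
Reverse complement of the reverse primer: TAGGGCGGTGACCACACAAC. This occurs on the top strand at positions 57–76.
The product is the template from position 40 through 76 (37 bp).

5'-ATTCCGGCGGCTCATTCTAGGGCGGTGACCACACAAC-3'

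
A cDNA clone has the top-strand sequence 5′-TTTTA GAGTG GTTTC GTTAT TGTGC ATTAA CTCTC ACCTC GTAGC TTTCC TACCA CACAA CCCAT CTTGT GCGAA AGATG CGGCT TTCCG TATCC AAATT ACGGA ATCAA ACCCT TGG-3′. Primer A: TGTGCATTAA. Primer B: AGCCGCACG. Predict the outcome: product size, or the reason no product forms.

Primer B (AGCCGCACG) does not match the top strand, and its reverse complement CGTGCGGCT does not match either.
With no annealing site for primer B, no amplification occurs.

No product — primer B has no binding site in the template.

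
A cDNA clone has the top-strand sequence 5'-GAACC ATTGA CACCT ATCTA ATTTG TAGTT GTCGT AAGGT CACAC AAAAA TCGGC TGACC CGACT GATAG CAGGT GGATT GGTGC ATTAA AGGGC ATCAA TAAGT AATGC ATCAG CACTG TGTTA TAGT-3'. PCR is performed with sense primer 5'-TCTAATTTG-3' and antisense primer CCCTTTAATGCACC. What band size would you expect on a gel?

Scanning the template, TCTAATTTG occurs at positions 17–25; this primer anneals to the bottom strand there with its 3' end pointing downstream.
Reverse complement of the reverse primer: GGTGCATTAAAGGG. This occurs on the top strand at positions 81–94.
Product length = (reverse-primer end) − (forward-primer start) + 1 = 94 − 17 + 1 = 78 bp.

78 bp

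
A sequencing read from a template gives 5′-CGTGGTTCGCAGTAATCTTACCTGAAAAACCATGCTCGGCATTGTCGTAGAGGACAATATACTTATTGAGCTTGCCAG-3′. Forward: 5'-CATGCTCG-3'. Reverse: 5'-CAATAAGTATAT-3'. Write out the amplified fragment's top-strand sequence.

5'-CATGCTCGGCATTGTCGTAGAGGACAATATACTTATTG-3'

The forward primer matches the template at positions 31–38.
Taking the reverse complement of CAATAAGTATAT gives ATATACTTATTG, found at positions 57–68 on the template; the primer anneals here to the top strand with its 3' end pointing upstream.
The product is the template from position 31 through 68 (38 bp).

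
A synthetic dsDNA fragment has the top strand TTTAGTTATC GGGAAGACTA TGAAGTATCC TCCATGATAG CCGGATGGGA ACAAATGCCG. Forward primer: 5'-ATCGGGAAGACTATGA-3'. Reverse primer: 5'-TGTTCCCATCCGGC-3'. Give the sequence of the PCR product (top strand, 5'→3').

The forward primer matches the template at positions 8–23.
The reverse primer's reverse complement is GCCGGATGGGAACA, which matches the template at positions 40–53.
The product is the template from position 8 through 53 (46 bp).

5'-ATCGGGAAGACTATGAAGTATCCTCCATGATAGCCGGATGGGAACA-3'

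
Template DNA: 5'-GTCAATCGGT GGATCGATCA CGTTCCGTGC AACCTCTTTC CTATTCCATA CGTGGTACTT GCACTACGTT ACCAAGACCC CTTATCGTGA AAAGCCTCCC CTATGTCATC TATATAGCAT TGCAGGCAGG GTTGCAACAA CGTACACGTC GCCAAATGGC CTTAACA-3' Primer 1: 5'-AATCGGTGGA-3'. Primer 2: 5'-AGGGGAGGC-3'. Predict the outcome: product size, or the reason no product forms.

Yes — a 99 bp product.

Primer 1 (AATCGGTGGA) matches the top strand at positions 4–13; it acts as a forward primer.
Primer 2's reverse complement is GCCTCCCCT, matching the top strand at positions 94–102; it acts as a reverse primer.
The 3' ends face each other across positions 4–102, giving a 99 bp product.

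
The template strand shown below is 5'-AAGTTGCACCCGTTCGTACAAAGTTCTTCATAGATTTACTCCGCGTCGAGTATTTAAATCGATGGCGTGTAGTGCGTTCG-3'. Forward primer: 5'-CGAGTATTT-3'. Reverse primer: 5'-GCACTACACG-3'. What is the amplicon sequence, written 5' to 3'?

5'-CGAGTATTTAAATCGATGGCGTGTAGTGC-3'

The forward primer matches the template at positions 47–55.
Reverse complement of the reverse primer: CGTGTAGTGC. This occurs on the top strand at positions 66–75.
The product is the template from position 47 through 75 (29 bp).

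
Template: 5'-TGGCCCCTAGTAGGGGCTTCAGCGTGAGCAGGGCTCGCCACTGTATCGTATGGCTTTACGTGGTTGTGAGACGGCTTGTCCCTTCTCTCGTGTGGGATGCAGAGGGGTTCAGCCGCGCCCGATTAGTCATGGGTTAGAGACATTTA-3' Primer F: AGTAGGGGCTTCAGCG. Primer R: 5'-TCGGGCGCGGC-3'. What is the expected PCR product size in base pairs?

114 bp

Forward primer AGTAGGGGCTTCAGCG is found on the top strand at positions 9–24.
The reverse primer's reverse complement is GCCGCGCCCGA, which matches the template at positions 112–122.
Amplicon spans positions 9–122: 114 bp.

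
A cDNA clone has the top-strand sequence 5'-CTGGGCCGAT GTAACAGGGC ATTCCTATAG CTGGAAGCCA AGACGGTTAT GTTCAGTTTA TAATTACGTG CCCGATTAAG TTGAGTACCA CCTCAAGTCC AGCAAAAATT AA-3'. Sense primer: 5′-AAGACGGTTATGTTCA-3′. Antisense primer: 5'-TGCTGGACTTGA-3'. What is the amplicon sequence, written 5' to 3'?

The forward primer matches the template at positions 40–55.
The reverse primer's reverse complement is TCAAGTCCAGCA, which matches the template at positions 93–104.
The product is the template from position 40 through 104 (65 bp).

5'-AAGACGGTTATGTTCAGTTTATAATTACGTGCCCGATTAAGTTGAGTACCACCTCAAGTCCAGCA-3'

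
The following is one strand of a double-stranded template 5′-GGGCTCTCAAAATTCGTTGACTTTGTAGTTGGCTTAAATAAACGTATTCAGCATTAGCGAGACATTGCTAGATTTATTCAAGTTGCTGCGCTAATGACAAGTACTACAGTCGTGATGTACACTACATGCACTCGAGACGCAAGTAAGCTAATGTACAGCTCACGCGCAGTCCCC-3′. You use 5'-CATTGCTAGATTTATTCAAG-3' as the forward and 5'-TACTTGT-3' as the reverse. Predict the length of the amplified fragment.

41 bp

Scanning the template, CATTGCTAGATTTATTCAAG occurs at positions 63–82; this primer anneals to the bottom strand there with its 3' end pointing downstream.
Reverse complement of the reverse primer: ACAAGTA. This occurs on the top strand at positions 97–103.
The product runs from position 63 to position 103, so its length is 103 − 63 + 1 = 41 bp.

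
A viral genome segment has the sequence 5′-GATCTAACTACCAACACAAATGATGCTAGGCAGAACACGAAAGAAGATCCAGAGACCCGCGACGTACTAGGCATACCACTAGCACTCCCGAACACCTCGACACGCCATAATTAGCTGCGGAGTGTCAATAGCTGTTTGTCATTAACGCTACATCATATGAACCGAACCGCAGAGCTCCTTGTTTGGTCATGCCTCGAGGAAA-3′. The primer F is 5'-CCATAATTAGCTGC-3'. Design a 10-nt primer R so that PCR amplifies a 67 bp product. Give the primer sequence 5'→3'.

5'-TGCGGTTCGG-3'

The forward primer binds at positions 105–118, so a 67 bp product ends at position 105 + 67 − 1 = 171.
The reverse primer anneals to the top strand over positions 162–171, i.e. to CCGAACCGCA.
Its sequence written 5'→3' is the reverse complement: TGCGGTTCGG.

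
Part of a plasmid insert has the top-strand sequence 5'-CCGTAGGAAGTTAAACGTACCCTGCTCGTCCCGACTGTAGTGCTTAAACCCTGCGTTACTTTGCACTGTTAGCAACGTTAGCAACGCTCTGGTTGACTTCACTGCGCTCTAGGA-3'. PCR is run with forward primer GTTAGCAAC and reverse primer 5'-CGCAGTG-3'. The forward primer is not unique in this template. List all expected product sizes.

39 bp, 30 bp

The forward primer GTTAGCAAC matches the top strand at positions 68–76, 77–85.
The reverse primer's reverse complement is CACTGCG, matching at positions 100–106.
Each forward site pairs with the reverse site to give a product ending at position 106: sizes 39, 30 bp.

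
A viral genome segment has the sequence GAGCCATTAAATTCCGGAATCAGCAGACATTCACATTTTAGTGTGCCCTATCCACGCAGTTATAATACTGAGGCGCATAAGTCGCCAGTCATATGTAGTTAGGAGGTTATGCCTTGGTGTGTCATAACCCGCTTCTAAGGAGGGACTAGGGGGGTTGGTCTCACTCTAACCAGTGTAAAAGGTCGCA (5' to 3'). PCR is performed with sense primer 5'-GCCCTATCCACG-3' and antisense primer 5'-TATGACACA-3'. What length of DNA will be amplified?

Forward primer GCCCTATCCACG is found on the top strand at positions 45–56.
Taking the reverse complement of TATGACACA gives TGTGTCATA, found at positions 118–126 on the template; the primer anneals here to the top strand with its 3' end pointing upstream.
The product runs from position 45 to position 126, so its length is 126 − 45 + 1 = 82 bp.

82 bp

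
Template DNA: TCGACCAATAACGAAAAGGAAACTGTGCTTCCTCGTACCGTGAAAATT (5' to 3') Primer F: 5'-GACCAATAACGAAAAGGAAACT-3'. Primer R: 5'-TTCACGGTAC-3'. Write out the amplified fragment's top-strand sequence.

Scanning the template, GACCAATAACGAAAAGGAAACT occurs at positions 3–24; this primer anneals to the bottom strand there with its 3' end pointing downstream.
Reverse complement of the reverse primer: GTACCGTGAA. This occurs on the top strand at positions 35–44.
The product is the template from position 3 through 44 (42 bp).

5'-GACCAATAACGAAAAGGAAACTGTGCTTCCTCGTACCGTGAA-3'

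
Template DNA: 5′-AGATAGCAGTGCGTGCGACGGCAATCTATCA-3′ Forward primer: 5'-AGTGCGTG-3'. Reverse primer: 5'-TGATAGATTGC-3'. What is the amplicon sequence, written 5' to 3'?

5'-AGTGCGTGCGACGGCAATCTATCA-3'

The forward primer matches the template at positions 8–15.
Taking the reverse complement of TGATAGATTGC gives GCAATCTATCA, found at positions 21–31 on the template; the primer anneals here to the top strand with its 3' end pointing upstream.
The product is the template from position 8 through 31 (24 bp).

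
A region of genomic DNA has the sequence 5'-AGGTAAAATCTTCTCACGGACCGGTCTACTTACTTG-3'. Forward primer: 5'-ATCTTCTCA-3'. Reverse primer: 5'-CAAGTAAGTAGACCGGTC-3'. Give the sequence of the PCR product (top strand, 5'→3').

Scanning the template, ATCTTCTCA occurs at positions 8–16; this primer anneals to the bottom strand there with its 3' end pointing downstream.
The reverse primer's reverse complement is GACCGGTCTACTTACTTG, which matches the template at positions 19–36.
The product is the template from position 8 through 36 (29 bp).

5'-ATCTTCTCACGGACCGGTCTACTTACTTG-3'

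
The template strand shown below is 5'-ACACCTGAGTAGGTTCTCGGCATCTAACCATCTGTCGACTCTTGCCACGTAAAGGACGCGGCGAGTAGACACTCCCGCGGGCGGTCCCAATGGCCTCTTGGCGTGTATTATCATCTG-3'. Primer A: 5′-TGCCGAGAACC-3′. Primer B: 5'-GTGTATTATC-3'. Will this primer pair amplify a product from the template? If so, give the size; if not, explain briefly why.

Primer A (TGCCGAGAACC) has reverse complement GGTTCTCGGCA, which matches the top strand at positions 12–22; primer A anneals to the top strand there with its 3' end pointing upstream toward position 12.
Primer B (GTGTATTATC) matches the top strand directly at positions 103–112; it anneals to the bottom strand with its 3' end pointing downstream toward position 112.
The 3' ends diverge (primer A extends toward position 1, primer B toward position 117), so the primers never converge on a shared product.

No product — the primers' 3' ends point away from each other.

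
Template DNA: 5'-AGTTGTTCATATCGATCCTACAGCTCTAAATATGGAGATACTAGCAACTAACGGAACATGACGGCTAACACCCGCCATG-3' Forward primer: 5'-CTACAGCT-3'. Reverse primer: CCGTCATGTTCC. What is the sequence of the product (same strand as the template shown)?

The forward primer matches the template at positions 18–25.
Taking the reverse complement of CCGTCATGTTCC gives GGAACATGACGG, found at positions 53–64 on the template; the primer anneals here to the top strand with its 3' end pointing upstream.
The product is the template from position 18 through 64 (47 bp).

5'-CTACAGCTCTAAATATGGAGATACTAGCAACTAACGGAACATGACGG-3'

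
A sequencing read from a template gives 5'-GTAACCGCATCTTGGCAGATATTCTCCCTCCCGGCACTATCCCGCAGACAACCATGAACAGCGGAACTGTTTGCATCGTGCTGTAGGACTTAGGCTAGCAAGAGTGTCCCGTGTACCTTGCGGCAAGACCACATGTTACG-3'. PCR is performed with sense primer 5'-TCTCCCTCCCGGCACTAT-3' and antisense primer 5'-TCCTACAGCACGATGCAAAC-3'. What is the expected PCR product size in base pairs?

Forward primer TCTCCCTCCCGGCACTAT is found on the top strand at positions 23–40.
The reverse primer's reverse complement is GTTTGCATCGTGCTGTAGGA, which matches the template at positions 69–88.
Amplicon spans positions 23–88: 66 bp.

66 bp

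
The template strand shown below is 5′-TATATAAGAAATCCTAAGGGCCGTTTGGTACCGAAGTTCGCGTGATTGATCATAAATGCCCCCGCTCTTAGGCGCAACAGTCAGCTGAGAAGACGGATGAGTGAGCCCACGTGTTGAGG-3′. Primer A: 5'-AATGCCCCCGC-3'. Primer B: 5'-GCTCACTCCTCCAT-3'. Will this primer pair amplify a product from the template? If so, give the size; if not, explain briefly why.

Primer B (GCTCACTCCTCCAT) does not match the top strand, and its reverse complement ATGGAGGAGTGAGC does not match either.
With no annealing site for primer B, no amplification occurs.

No product — primer B has no binding site in the template.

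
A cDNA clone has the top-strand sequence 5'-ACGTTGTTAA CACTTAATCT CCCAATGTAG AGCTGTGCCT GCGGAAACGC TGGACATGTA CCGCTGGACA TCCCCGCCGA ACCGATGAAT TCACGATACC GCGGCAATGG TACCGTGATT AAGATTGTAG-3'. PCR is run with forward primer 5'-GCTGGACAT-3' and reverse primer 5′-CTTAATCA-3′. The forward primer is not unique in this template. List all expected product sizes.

75 bp, 61 bp

The forward primer GCTGGACAT matches the top strand at positions 49–57, 63–71.
The reverse primer's reverse complement is TGATTAAG, matching at positions 116–123.
Each forward site pairs with the reverse site to give a product ending at position 123: sizes 75, 61 bp.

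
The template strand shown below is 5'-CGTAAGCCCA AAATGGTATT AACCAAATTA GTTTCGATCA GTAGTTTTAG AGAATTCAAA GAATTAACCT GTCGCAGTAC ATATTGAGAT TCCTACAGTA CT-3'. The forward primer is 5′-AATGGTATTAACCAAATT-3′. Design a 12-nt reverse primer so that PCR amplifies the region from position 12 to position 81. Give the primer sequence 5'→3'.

5'-TGTACTGCGACA-3'

The product's 3' end on the top strand is position 81.
The reverse primer anneals to the top strand over positions 70–81, i.e. to TGTCGCAGTACA.
Its sequence written 5'→3' is the reverse complement: TGTACTGCGACA.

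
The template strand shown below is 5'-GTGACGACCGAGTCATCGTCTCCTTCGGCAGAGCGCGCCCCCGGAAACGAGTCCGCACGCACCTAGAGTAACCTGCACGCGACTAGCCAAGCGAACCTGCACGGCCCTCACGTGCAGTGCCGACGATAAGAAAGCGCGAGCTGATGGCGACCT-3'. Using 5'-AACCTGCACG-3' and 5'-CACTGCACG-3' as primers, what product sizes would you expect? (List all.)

50 bp, 26 bp

The forward primer AACCTGCACG matches the top strand at positions 70–79, 94–103.
The reverse primer's reverse complement is CGTGCAGTG, matching at positions 111–119.
Each forward site pairs with the reverse site to give a product ending at position 119: sizes 50, 26 bp.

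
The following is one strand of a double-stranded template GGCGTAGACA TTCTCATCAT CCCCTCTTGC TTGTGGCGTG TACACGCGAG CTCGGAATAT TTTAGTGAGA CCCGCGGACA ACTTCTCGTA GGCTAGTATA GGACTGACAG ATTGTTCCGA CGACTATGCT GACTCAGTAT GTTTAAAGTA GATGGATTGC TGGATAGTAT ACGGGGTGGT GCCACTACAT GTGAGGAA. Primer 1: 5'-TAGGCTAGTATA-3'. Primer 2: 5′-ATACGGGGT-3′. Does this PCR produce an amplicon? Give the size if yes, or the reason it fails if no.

No product — both primers anneal to the same strand and extend in the same direction.

Primer 1 (TAGGCTAGTATA) matches the top strand at positions 89–100 (3' end points downstream).
Primer 2 (ATACGGGGT) also matches the top strand directly, at positions 169–177 — its reverse complement ACCCCGTAT is not present.
Both primers anneal to the bottom strand with 3' ends pointing the same way, so neither can prime synthesis back toward the other.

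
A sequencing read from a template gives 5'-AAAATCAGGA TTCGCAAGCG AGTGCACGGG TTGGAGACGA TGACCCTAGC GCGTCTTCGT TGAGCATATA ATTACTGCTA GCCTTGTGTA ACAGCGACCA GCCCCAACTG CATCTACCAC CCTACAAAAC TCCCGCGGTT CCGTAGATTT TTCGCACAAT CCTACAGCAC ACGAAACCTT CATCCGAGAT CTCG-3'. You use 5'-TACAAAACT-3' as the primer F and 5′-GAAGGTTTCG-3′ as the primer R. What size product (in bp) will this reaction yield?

The forward primer matches the template at positions 123–131.
Reverse complement of the reverse primer: CGAAACCTTC. This occurs on the top strand at positions 172–181.
The product runs from position 123 to position 181, so its length is 181 − 123 + 1 = 59 bp.

59 bp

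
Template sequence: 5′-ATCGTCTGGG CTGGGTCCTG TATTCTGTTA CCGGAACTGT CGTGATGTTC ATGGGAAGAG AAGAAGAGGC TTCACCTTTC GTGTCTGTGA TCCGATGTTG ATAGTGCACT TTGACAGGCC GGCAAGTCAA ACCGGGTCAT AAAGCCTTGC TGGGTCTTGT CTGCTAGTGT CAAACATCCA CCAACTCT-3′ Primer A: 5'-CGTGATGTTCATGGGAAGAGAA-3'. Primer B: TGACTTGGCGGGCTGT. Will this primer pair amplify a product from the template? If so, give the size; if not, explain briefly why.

No product — primer B has no binding site in the template.

Primer B (TGACTTGGCGGGCTGT) does not match the top strand, and its reverse complement ACAGCCCGCCAAGTCA does not match either.
With no annealing site for primer B, no amplification occurs.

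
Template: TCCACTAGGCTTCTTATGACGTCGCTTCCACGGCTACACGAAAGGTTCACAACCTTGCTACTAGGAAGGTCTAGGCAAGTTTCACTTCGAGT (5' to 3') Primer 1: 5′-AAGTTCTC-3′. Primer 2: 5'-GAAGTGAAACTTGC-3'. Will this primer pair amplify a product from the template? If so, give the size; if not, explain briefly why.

Primer 1 (AAGTTCTC) does not match the top strand, and its reverse complement GAGAACTT does not match either.
With no annealing site for primer 1, no amplification occurs.

No product — primer 1 has no binding site in the template.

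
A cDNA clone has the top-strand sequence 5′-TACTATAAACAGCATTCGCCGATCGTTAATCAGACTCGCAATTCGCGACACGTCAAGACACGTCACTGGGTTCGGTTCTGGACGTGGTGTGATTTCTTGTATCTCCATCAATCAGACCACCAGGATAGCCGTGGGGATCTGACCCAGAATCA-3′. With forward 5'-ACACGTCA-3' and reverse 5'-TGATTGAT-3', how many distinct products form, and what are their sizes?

The forward primer ACACGTCA matches the top strand at positions 48–55, 58–65.
The reverse primer's reverse complement is ATCAATCA, matching at positions 107–114.
Each forward site pairs with the reverse site to give a product ending at position 114: sizes 67, 57 bp.

Two products: 67 bp, 57 bp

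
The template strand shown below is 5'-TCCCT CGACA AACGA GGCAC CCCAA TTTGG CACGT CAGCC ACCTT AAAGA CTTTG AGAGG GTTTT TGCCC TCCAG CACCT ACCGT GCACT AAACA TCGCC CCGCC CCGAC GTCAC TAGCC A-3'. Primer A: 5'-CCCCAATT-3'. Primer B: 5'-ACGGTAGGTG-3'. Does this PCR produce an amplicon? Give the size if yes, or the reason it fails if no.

Primer A (CCCCAATT) matches the top strand at positions 20–27; it acts as a forward primer.
Primer B's reverse complement is CACCTACCGT, matching the top strand at positions 76–85; it acts as a reverse primer.
The 3' ends face each other across positions 20–85, giving a 66 bp product.

Yes — a 66 bp product.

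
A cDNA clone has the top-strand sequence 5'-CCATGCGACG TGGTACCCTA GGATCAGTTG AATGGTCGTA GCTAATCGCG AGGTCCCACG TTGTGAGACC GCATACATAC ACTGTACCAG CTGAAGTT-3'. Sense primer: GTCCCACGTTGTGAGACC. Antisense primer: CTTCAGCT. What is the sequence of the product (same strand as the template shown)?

5'-GTCCCACGTTGTGAGACCGCATACATACACTGTACCAGCTGAAG-3'

Forward primer GTCCCACGTTGTGAGACC is found on the top strand at positions 53–70.
Reverse complement of the reverse primer: AGCTGAAG. This occurs on the top strand at positions 89–96.
The product is the template from position 53 through 96 (44 bp).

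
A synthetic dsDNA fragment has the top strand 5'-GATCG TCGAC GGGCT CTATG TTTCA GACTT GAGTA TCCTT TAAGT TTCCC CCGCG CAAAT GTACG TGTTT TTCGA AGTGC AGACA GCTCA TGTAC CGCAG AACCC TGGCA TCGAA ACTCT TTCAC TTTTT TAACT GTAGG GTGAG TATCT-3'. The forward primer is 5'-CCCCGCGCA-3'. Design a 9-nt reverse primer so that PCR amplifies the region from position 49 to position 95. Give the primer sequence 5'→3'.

The product's 3' end on the top strand is position 95.
The reverse primer anneals to the top strand over positions 87–95, i.e. to CTCATGTAC.
Its sequence written 5'→3' is the reverse complement: GTACATGAG.

5'-GTACATGAG-3'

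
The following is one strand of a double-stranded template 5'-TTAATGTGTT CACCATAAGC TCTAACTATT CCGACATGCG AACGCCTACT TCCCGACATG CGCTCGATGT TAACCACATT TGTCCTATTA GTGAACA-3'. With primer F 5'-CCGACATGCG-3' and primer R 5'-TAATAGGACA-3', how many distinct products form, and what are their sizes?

Two products: 60 bp, 38 bp

The forward primer CCGACATGCG matches the top strand at positions 31–40, 53–62.
The reverse primer's reverse complement is TGTCCTATTA, matching at positions 81–90.
Each forward site pairs with the reverse site to give a product ending at position 90: sizes 60, 38 bp.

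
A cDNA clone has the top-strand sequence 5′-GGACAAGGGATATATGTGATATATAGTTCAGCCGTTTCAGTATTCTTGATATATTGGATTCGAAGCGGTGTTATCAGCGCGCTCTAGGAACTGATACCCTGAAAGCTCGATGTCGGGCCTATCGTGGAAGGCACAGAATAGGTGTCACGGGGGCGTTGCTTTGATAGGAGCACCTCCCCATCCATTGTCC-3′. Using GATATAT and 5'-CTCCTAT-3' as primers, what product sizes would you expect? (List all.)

162 bp, 153 bp, 123 bp

The forward primer GATATAT matches the top strand at positions 9–15, 18–24, 48–54.
The reverse primer's reverse complement is ATAGGAG, matching at positions 164–170.
Each forward site pairs with the reverse site to give a product ending at position 170: sizes 162, 153, 123 bp.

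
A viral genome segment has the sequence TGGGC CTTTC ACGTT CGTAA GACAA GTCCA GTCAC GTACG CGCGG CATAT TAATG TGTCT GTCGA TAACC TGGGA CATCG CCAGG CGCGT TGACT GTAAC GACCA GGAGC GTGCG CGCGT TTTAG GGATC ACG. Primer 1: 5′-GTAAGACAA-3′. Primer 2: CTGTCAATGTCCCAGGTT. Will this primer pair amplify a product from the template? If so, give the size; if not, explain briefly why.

Primer 2 (CTGTCAATGTCCCAGGTT) does not match the top strand, and its reverse complement AACCTGGGACATTGACAG does not match either.
With no annealing site for primer 2, no amplification occurs.

No product — primer 2 has no binding site in the template.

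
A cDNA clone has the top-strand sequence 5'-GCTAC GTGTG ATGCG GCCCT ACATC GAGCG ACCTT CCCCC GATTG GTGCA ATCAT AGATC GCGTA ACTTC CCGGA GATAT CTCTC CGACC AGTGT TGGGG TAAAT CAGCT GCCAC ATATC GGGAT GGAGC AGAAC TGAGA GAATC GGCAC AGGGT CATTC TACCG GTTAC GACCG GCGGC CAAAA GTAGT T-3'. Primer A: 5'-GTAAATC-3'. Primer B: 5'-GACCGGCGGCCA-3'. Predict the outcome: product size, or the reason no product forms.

Primer A (GTAAATC) matches the top strand at positions 100–106 (3' end points downstream).
Primer B (GACCGGCGGCCA) also matches the top strand directly, at positions 171–182 — its reverse complement TGGCCGCCGGTC is not present.
Both primers anneal to the bottom strand with 3' ends pointing the same way, so neither can prime synthesis back toward the other.

No product — both primers anneal to the same strand and extend in the same direction.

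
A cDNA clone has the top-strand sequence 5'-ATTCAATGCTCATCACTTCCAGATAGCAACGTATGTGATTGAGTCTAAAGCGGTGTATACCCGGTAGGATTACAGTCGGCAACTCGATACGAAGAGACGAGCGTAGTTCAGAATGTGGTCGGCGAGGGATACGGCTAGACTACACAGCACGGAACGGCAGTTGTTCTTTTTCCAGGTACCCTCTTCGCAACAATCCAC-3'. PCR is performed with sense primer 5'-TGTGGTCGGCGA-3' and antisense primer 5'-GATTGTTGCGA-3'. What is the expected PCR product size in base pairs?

Forward primer TGTGGTCGGCGA is found on the top strand at positions 114–125.
Reverse complement of the reverse primer: TCGCAACAATC. This occurs on the top strand at positions 185–195.
Amplicon spans positions 114–195: 82 bp.

82 bp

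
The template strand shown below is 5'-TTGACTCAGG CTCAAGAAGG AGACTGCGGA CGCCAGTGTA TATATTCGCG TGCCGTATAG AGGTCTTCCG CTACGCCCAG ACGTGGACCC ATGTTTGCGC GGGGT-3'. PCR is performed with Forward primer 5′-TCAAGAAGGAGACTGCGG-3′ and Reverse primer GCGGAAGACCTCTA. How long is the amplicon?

Scanning the template, TCAAGAAGGAGACTGCGG occurs at positions 12–29; this primer anneals to the bottom strand there with its 3' end pointing downstream.
The reverse primer's reverse complement is TAGAGGTCTTCCGC, which matches the template at positions 58–71.
The product runs from position 12 to position 71, so its length is 71 − 12 + 1 = 60 bp.

60 bp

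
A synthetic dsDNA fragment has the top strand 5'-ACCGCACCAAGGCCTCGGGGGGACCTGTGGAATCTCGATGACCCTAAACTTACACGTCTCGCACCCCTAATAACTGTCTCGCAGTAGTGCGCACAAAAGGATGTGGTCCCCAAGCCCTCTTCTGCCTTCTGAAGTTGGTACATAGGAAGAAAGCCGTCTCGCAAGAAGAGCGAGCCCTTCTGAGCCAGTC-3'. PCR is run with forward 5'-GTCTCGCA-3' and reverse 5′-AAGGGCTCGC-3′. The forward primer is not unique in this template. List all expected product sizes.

The forward primer GTCTCGCA matches the top strand at positions 56–63, 76–83, 156–163.
The reverse primer's reverse complement is GCGAGCCCTT, matching at positions 170–179.
Each forward site pairs with the reverse site to give a product ending at position 179: sizes 124, 104, 24 bp.

124 bp, 104 bp, 24 bp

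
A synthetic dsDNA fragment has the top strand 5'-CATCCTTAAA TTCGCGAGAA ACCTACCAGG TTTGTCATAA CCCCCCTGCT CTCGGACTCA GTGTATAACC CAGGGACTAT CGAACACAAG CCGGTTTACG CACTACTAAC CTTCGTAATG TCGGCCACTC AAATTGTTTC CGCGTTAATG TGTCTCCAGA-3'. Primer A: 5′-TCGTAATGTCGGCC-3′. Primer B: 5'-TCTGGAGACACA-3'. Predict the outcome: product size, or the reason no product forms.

Primer A (TCGTAATGTCGGCC) matches the top strand at positions 113–126; it acts as a forward primer.
Primer B's reverse complement is TGTGTCTCCAGA, matching the top strand at positions 149–160; it acts as a reverse primer.
The 3' ends face each other across positions 113–160, giving a 48 bp product.

Yes — a 48 bp product.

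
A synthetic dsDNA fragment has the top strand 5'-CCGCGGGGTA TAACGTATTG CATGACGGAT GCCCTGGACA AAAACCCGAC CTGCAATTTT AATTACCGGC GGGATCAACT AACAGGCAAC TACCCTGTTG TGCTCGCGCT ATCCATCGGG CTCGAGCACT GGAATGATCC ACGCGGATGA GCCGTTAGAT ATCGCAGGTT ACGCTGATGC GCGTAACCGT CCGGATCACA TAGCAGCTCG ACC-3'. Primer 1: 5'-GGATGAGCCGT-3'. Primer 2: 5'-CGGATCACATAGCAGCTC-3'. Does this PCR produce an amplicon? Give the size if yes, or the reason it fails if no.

Primer 1 (GGATGAGCCGT) matches the top strand at positions 145–155 (3' end points downstream).
Primer 2 (CGGATCACATAGCAGCTC) also matches the top strand directly, at positions 192–209 — its reverse complement GAGCTGCTATGTGATCCG is not present.
Both primers anneal to the bottom strand with 3' ends pointing the same way, so neither can prime synthesis back toward the other.

No product — both primers anneal to the same strand and extend in the same direction.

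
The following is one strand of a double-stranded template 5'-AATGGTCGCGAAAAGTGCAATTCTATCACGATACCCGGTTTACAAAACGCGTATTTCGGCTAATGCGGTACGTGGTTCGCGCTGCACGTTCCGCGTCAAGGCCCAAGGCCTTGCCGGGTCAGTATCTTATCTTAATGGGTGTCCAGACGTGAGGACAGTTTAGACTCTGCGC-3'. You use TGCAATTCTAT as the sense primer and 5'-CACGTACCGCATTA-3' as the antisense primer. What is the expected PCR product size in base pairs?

59 bp

Forward primer TGCAATTCTAT is found on the top strand at positions 16–26.
Taking the reverse complement of CACGTACCGCATTA gives TAATGCGGTACGTG, found at positions 61–74 on the template; the primer anneals here to the top strand with its 3' end pointing upstream.
Amplicon spans positions 16–74: 59 bp.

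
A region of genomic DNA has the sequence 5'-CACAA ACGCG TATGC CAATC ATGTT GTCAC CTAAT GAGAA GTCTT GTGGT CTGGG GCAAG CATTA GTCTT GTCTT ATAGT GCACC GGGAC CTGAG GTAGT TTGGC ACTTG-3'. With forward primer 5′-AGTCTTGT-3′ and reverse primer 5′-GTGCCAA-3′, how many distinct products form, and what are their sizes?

Two products: 68 bp, 43 bp

The forward primer AGTCTTGT matches the top strand at positions 40–47, 65–72.
The reverse primer's reverse complement is TTGGCAC, matching at positions 101–107.
Each forward site pairs with the reverse site to give a product ending at position 107: sizes 68, 43 bp.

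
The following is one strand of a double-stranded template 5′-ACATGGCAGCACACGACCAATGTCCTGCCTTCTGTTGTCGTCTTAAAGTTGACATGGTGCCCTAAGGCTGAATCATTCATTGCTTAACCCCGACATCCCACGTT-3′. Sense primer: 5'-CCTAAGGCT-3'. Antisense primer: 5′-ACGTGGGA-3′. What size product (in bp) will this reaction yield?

The forward primer matches the template at positions 61–69.
Taking the reverse complement of ACGTGGGA gives TCCCACGT, found at positions 96–103 on the template; the primer anneals here to the top strand with its 3' end pointing upstream.
Product length = (reverse-primer end) − (forward-primer start) + 1 = 103 − 61 + 1 = 43 bp.

43 bp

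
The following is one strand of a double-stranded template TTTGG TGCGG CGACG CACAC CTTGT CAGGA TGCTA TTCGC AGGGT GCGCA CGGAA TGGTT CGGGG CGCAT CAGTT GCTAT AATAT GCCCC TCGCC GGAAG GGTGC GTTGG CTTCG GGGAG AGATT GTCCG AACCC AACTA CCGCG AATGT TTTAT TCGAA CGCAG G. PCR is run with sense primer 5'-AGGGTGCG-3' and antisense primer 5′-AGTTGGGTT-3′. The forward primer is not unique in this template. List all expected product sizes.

The forward primer AGGGTGCG matches the top strand at positions 41–48, 99–106.
The reverse primer's reverse complement is AACCCAACT, matching at positions 131–139.
Each forward site pairs with the reverse site to give a product ending at position 139: sizes 99, 41 bp.

99 bp, 41 bp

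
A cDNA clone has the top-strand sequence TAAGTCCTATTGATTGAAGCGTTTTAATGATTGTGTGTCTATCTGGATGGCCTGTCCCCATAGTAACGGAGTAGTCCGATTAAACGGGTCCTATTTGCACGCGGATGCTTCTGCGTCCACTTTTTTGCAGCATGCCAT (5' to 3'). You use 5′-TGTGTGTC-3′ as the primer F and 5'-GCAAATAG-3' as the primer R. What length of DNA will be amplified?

67 bp

The forward primer matches the template at positions 32–39.
Taking the reverse complement of GCAAATAG gives CTATTTGC, found at positions 91–98 on the template; the primer anneals here to the top strand with its 3' end pointing upstream.
The product runs from position 32 to position 98, so its length is 98 − 32 + 1 = 67 bp.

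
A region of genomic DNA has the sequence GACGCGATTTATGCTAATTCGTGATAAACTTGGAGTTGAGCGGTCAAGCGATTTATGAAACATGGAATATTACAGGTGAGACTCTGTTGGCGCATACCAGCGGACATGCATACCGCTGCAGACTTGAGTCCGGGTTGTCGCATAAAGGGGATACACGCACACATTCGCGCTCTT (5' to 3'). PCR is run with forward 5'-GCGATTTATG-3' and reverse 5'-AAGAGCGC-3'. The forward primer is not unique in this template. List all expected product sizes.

The forward primer GCGATTTATG matches the top strand at positions 4–13, 48–57.
The reverse primer's reverse complement is GCGCTCTT, matching at positions 167–174.
Each forward site pairs with the reverse site to give a product ending at position 174: sizes 171, 127 bp.

171 bp, 127 bp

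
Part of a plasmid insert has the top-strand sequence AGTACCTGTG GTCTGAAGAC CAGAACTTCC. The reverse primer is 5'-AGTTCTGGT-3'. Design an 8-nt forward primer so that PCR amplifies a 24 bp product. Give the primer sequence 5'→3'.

The reverse primer's reverse complement ACCAGAACT matches the template at positions 19–27, so the product ends at position 27.
A 24 bp product then starts at position 27 − 24 + 1 = 4.
The forward primer is identical to the top strand there: ACCTGTGG.

5'-ACCTGTGG-3'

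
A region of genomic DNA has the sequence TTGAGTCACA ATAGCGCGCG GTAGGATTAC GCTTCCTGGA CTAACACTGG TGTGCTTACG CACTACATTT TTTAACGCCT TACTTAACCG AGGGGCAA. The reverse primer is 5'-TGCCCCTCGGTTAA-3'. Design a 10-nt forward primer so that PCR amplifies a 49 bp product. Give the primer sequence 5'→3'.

5'-GGTGTGCTTA-3'

The reverse primer's reverse complement TTAACCGAGGGGCA matches the template at positions 84–97, so the product ends at position 97.
A 49 bp product then starts at position 97 − 49 + 1 = 49.
The forward primer is identical to the top strand there: GGTGTGCTTA.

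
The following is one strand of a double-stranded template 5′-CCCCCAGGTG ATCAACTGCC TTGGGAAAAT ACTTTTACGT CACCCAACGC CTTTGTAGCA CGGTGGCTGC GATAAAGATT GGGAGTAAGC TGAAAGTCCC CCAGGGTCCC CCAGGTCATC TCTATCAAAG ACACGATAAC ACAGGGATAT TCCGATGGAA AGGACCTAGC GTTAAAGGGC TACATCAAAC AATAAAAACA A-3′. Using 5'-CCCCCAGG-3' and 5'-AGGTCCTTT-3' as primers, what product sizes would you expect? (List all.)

167 bp, 70 bp, 60 bp

The forward primer CCCCCAGG matches the top strand at positions 1–8, 98–105, 108–115.
The reverse primer's reverse complement is AAAGGACCT, matching at positions 159–167.
Each forward site pairs with the reverse site to give a product ending at position 167: sizes 167, 70, 60 bp.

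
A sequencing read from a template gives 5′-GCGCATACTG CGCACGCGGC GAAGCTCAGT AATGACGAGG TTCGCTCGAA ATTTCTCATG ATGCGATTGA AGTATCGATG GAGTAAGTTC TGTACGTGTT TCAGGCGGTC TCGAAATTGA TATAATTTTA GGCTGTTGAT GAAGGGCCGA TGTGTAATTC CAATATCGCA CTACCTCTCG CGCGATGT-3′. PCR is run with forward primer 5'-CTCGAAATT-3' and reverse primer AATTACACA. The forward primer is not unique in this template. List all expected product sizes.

The forward primer CTCGAAATT matches the top strand at positions 45–53, 110–118.
The reverse primer's reverse complement is TGTGTAATT, matching at positions 151–159.
Each forward site pairs with the reverse site to give a product ending at position 159: sizes 115, 50 bp.

115 bp, 50 bp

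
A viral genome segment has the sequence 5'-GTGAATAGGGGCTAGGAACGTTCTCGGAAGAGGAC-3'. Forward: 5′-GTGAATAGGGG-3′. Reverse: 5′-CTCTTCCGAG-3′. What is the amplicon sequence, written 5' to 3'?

Forward primer GTGAATAGGGG is found on the top strand at positions 1–11.
Taking the reverse complement of CTCTTCCGAG gives CTCGGAAGAG, found at positions 23–32 on the template; the primer anneals here to the top strand with its 3' end pointing upstream.
The product is the template from position 1 through 32 (32 bp).

5'-GTGAATAGGGGCTAGGAACGTTCTCGGAAGAG-3'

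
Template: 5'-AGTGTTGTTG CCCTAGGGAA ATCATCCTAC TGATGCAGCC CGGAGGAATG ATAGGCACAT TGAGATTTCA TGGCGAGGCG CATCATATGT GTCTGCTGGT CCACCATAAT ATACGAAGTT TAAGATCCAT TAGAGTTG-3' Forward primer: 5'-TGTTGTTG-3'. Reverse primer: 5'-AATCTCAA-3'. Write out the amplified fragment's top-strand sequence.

5'-TGTTGTTGCCCTAGGGAAATCATCCTACTGATGCAGCCCGGAGGAATGATAGGCACATTGAGATT-3'

The forward primer matches the template at positions 3–10.
Reverse complement of the reverse primer: TTGAGATT. This occurs on the top strand at positions 60–67.
The product is the template from position 3 through 67 (65 bp).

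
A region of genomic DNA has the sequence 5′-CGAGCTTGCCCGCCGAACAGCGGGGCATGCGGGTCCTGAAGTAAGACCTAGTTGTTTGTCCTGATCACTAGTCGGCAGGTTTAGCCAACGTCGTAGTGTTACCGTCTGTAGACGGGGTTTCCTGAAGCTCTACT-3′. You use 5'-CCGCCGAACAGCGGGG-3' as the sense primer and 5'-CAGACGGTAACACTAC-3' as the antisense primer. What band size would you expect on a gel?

99 bp

Forward primer CCGCCGAACAGCGGGG is found on the top strand at positions 10–25.
Taking the reverse complement of CAGACGGTAACACTAC gives GTAGTGTTACCGTCTG, found at positions 93–108 on the template; the primer anneals here to the top strand with its 3' end pointing upstream.
The product runs from position 10 to position 108, so its length is 108 − 10 + 1 = 99 bp.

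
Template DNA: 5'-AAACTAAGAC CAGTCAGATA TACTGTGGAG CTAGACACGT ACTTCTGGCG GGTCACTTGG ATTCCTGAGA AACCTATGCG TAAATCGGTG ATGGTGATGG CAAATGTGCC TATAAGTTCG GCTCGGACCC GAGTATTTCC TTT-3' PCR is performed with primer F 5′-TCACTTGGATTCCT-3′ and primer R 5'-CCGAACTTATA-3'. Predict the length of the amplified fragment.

The forward primer matches the template at positions 53–66.
Taking the reverse complement of CCGAACTTATA gives TATAAGTTCGG, found at positions 111–121 on the template; the primer anneals here to the top strand with its 3' end pointing upstream.
Product length = (reverse-primer end) − (forward-primer start) + 1 = 121 − 53 + 1 = 69 bp.

69 bp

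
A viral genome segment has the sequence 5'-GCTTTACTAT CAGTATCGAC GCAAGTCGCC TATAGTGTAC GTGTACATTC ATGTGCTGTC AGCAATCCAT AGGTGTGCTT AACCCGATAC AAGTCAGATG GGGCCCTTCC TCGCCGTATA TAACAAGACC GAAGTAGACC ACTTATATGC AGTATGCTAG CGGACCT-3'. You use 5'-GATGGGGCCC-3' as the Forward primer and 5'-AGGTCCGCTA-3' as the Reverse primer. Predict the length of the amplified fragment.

The forward primer matches the template at positions 97–106.
Reverse complement of the reverse primer: TAGCGGACCT. This occurs on the top strand at positions 158–167.
Amplicon spans positions 97–167: 71 bp.

71 bp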